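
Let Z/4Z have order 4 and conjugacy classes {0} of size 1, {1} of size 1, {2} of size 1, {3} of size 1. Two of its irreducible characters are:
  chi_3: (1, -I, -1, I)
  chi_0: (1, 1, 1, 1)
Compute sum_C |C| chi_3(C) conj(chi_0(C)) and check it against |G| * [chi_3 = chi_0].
Sum = 0; so <chi_3, chi_0> = 0 (distinct irreducibles are orthogonal).

Compute term by term over conjugacy classes (|C| * chi_3(C) * conj(chi_0(C))):
  1*(1)*conj(1) + 1*(-I)*conj(1) + 1*(-1)*conj(1) + 1*(I)*conj(1)
  = (1) + (-I) + (-1) + (I)
  = 0.
(Exp terms are combined using exp(i*s)*conj(exp(i*t)) = exp(i*(s-t)), and sums of them are collapsed using the identity that for every m > 1 the m distinct m-th roots of unity sum to 0, e.g. 1 + exp(2*I*pi/3) + exp(-2*I*pi/3) = 0.)
Dividing by |G| = 4 gives 0/4 = 0, matching the row-orthogonality relation <chi_3, chi_0> = [chi_3 = chi_0].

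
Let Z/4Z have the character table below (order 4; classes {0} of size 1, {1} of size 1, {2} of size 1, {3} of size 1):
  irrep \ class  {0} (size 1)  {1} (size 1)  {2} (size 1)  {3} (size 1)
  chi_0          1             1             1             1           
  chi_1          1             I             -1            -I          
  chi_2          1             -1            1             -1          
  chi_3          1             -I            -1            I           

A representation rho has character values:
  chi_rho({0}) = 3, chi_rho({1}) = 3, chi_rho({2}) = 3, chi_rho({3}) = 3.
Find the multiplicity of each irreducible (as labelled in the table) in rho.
Multiplicities: chi_0: 3, chi_1: 0, chi_2: 0, chi_3: 0.

Details: Use <chi_rho, chi> = (1/|G|) sum_C |C| * chi_rho(C) * conj(chi(C)) with |G| = 4 for each irreducible chi in the table:
  <chi_rho, chi_0> = (1/4)[1*(3)*conj(1) + 1*(3)*conj(1) + 1*(3)*conj(1) + 1*(3)*conj(1)]
      = (1/4)[(3) + (3) + (3) + (3)] = 12/4 = 3
  <chi_rho, chi_1> = (1/4)[1*(3)*conj(1) + 1*(3)*conj(I) + 1*(3)*conj(-1) + 1*(3)*conj(-I)]
      = (1/4)[(3) + (-3*I) + (-3) + (3*I)] = 0/4 = 0
  <chi_rho, chi_2> = (1/4)[1*(3)*conj(1) + 1*(3)*conj(-1) + 1*(3)*conj(1) + 1*(3)*conj(-1)]
      = (1/4)[(3) + (-3) + (3) + (-3)] = 0/4 = 0
  <chi_rho, chi_3> = (1/4)[1*(3)*conj(1) + 1*(3)*conj(-I) + 1*(3)*conj(-1) + 1*(3)*conj(I)]
      = (1/4)[(3) + (3*I) + (-3) + (-3*I)] = 0/4 = 0
(Exp terms are combined using exp(i*s)*conj(exp(i*t)) = exp(i*(s-t)), and sums of them are collapsed using the identity that for every m > 1 the m distinct m-th roots of unity sum to 0, e.g. 1 + exp(2*I*pi/3) + exp(-2*I*pi/3) = 0.)
Dimension check: dim(rho) = sum (mult * dim) = 3*1 + 0*1 + 0*1 + 0*1 = 3 = chi_rho(e) = 3.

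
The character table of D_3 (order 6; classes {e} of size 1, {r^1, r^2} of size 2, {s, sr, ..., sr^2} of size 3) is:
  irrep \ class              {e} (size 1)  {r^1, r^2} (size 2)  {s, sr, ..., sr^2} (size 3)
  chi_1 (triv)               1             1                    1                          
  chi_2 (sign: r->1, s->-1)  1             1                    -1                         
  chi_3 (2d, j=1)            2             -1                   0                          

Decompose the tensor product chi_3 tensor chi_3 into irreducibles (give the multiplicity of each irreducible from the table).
chi_3 tensor chi_3 = chi_1 + chi_2 + chi_3 (all other irreducibles have multiplicity 0).

Working: The character of a tensor product is the pointwise product (chi_3 * chi_3)(C) = chi_3(C) * chi_3(C):
  {e}: (2)*(2), {r^1, r^2}: (-1)*(-1), {s, sr, ..., sr^2}: (0)*(0)
so (chi_3 * chi_3) takes values
  {e} -> 4, {r^1, r^2} -> 1, {s, sr, ..., sr^2} -> 0.
Now take the inner product of this character with each irreducible chi from the table, <chi_3*chi_3, chi> = (1/6) sum_C |C| (chi_3*chi_3)(C) conj(chi(C)):
  <chi_3*chi_3, chi_1> = (1/6)[1*(4)*conj(1) + 2*(1)*conj(1) + 3*(0)*conj(1)]
      = (1/6)[(4) + (2) + (0)] = 6/6 = 1
  <chi_3*chi_3, chi_2> = (1/6)[1*(4)*conj(1) + 2*(1)*conj(1) + 3*(0)*conj(-1)]
      = (1/6)[(4) + (2) + (0)] = 6/6 = 1
  <chi_3*chi_3, chi_3> = (1/6)[1*(4)*conj(2) + 2*(1)*conj(-1) + 3*(0)*conj(0)]
      = (1/6)[(8) + (-2) + (0)] = 6/6 = 1
Hence the multiplicities are chi_1: 1, chi_2: 1, chi_3: 1. Dimension check: dim(chi_3)*dim(chi_3) = 2*2 = 4 and sum (mult * dim) = 1*1 + 1*1 + 1*2 = 4.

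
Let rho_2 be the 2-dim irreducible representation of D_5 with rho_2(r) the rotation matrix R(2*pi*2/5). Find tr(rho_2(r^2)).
chi_{rho_2}(r^2) = 2*cos(2*pi*2*2/5) = -1/2 + sqrt(5)/2

Explanation: rho_2(r^2) is rotation by angle 2*pi*2*2/5, whose trace is 2*cos(2*pi*2*2/5) = -1/2 + sqrt(5)/2.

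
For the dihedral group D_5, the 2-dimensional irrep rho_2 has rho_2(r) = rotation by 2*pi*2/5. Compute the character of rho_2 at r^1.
chi_{rho_2}(r^1) = 2*cos(2*pi*2*1/5) = -sqrt(5)/2 - 1/2

Proof sketch: rho_2(r^1) is rotation by angle 2*pi*2*1/5, whose trace is 2*cos(2*pi*2*1/5) = -sqrt(5)/2 - 1/2.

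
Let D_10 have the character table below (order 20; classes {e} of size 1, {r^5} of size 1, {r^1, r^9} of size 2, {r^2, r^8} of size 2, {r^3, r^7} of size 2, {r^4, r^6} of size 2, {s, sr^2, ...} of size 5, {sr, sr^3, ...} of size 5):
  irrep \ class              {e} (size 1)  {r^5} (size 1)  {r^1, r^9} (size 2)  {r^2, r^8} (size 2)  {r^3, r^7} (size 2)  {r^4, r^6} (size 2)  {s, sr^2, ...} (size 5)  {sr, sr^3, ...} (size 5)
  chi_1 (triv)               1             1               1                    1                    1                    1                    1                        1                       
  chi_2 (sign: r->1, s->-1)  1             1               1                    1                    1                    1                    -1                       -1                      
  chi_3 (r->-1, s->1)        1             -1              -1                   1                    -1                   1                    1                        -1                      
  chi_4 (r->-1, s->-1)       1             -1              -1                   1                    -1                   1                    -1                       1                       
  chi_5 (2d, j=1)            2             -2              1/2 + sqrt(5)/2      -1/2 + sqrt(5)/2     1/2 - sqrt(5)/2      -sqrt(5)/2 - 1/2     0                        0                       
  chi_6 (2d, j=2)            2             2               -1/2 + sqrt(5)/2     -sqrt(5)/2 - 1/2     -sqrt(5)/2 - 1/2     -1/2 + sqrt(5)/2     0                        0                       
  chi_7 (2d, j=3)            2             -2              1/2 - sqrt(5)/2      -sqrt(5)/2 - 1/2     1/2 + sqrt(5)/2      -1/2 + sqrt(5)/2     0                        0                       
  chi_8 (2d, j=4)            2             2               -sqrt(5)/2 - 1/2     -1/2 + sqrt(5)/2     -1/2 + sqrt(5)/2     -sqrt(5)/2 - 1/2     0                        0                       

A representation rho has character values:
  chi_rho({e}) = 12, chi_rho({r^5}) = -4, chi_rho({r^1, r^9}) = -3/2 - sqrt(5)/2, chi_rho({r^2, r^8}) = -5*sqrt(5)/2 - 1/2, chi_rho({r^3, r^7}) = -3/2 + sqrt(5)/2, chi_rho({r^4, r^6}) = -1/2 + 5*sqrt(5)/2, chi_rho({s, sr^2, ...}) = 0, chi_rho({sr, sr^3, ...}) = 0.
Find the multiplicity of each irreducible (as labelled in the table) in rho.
Multiplicities: chi_1: 0, chi_2: 0, chi_3: 1, chi_4: 1, chi_5: 0, chi_6: 2, chi_7: 3, chi_8: 0.

Working: Use <chi_rho, chi> = (1/|G|) sum_C |C| * chi_rho(C) * conj(chi(C)) with |G| = 20 for each irreducible chi in the table:
  <chi_rho, chi_1> = (1/20)[1*(12)*conj(1) + 1*(-4)*conj(1) + 2*(-3/2 - sqrt(5)/2)*conj(1) + 2*(-5*sqrt(5)/2 - 1/2)*conj(1) + 2*(-3/2 + sqrt(5)/2)*conj(1) + 2*(-1/2 + 5*sqrt(5)/2)*conj(1) + 5*(0)*conj(1) + 5*(0)*conj(1)]
      = (1/20)[(12) + (-4) + (-3 - sqrt(5)) + (-5*sqrt(5) - 1) + (-3 + sqrt(5)) + (-1 + 5*sqrt(5)) + (0) + (0)] = 0/20 = 0
  <chi_rho, chi_2> = (1/20)[1*(12)*conj(1) + 1*(-4)*conj(1) + 2*(-3/2 - sqrt(5)/2)*conj(1) + 2*(-5*sqrt(5)/2 - 1/2)*conj(1) + 2*(-3/2 + sqrt(5)/2)*conj(1) + 2*(-1/2 + 5*sqrt(5)/2)*conj(1) + 5*(0)*conj(-1) + 5*(0)*conj(-1)]
      = (1/20)[(12) + (-4) + (-3 - sqrt(5)) + (-5*sqrt(5) - 1) + (-3 + sqrt(5)) + (-1 + 5*sqrt(5)) + (0) + (0)] = 0/20 = 0
  <chi_rho, chi_3> = (1/20)[1*(12)*conj(1) + 1*(-4)*conj(-1) + 2*(-3/2 - sqrt(5)/2)*conj(-1) + 2*(-5*sqrt(5)/2 - 1/2)*conj(1) + 2*(-3/2 + sqrt(5)/2)*conj(-1) + 2*(-1/2 + 5*sqrt(5)/2)*conj(1) + 5*(0)*conj(1) + 5*(0)*conj(-1)]
      = (1/20)[(12) + (4) + (sqrt(5) + 3) + (-5*sqrt(5) - 1) + (3 - sqrt(5)) + (-1 + 5*sqrt(5)) + (0) + (0)] = 20/20 = 1
  <chi_rho, chi_4> = (1/20)[1*(12)*conj(1) + 1*(-4)*conj(-1) + 2*(-3/2 - sqrt(5)/2)*conj(-1) + 2*(-5*sqrt(5)/2 - 1/2)*conj(1) + 2*(-3/2 + sqrt(5)/2)*conj(-1) + 2*(-1/2 + 5*sqrt(5)/2)*conj(1) + 5*(0)*conj(-1) + 5*(0)*conj(1)]
      = (1/20)[(12) + (4) + (sqrt(5) + 3) + (-5*sqrt(5) - 1) + (3 - sqrt(5)) + (-1 + 5*sqrt(5)) + (0) + (0)] = 20/20 = 1
  <chi_rho, chi_5> = (1/20)[1*(12)*conj(2) + 1*(-4)*conj(-2) + 2*(-3/2 - sqrt(5)/2)*conj(1/2 + sqrt(5)/2) + 2*(-5*sqrt(5)/2 - 1/2)*conj(-1/2 + sqrt(5)/2) + 2*(-3/2 + sqrt(5)/2)*conj(1/2 - sqrt(5)/2) + 2*(-1/2 + 5*sqrt(5)/2)*conj(-sqrt(5)/2 - 1/2) + 5*(0)*conj(0) + 5*(0)*conj(0)]
      = (1/20)[(24) + (8) + (-2*sqrt(5) - 4) + (-12 + 2*sqrt(5)) + (-4 + 2*sqrt(5)) + (-12 - 2*sqrt(5)) + (0) + (0)] = 0/20 = 0
  <chi_rho, chi_6> = (1/20)[1*(12)*conj(2) + 1*(-4)*conj(2) + 2*(-3/2 - sqrt(5)/2)*conj(-1/2 + sqrt(5)/2) + 2*(-5*sqrt(5)/2 - 1/2)*conj(-sqrt(5)/2 - 1/2) + 2*(-3/2 + sqrt(5)/2)*conj(-sqrt(5)/2 - 1/2) + 2*(-1/2 + 5*sqrt(5)/2)*conj(-1/2 + sqrt(5)/2) + 5*(0)*conj(0) + 5*(0)*conj(0)]
      = (1/20)[(24) + (-8) + (-sqrt(5) - 1) + (3*sqrt(5) + 13) + (-1 + sqrt(5)) + (13 - 3*sqrt(5)) + (0) + (0)] = 40/20 = 2
  <chi_rho, chi_7> = (1/20)[1*(12)*conj(2) + 1*(-4)*conj(-2) + 2*(-3/2 - sqrt(5)/2)*conj(1/2 - sqrt(5)/2) + 2*(-5*sqrt(5)/2 - 1/2)*conj(-sqrt(5)/2 - 1/2) + 2*(-3/2 + sqrt(5)/2)*conj(1/2 + sqrt(5)/2) + 2*(-1/2 + 5*sqrt(5)/2)*conj(-1/2 + sqrt(5)/2) + 5*(0)*conj(0) + 5*(0)*conj(0)]
      = (1/20)[(24) + (8) + (1 + sqrt(5)) + (3*sqrt(5) + 13) + (1 - sqrt(5)) + (13 - 3*sqrt(5)) + (0) + (0)] = 60/20 = 3
  <chi_rho, chi_8> = (1/20)[1*(12)*conj(2) + 1*(-4)*conj(2) + 2*(-3/2 - sqrt(5)/2)*conj(-sqrt(5)/2 - 1/2) + 2*(-5*sqrt(5)/2 - 1/2)*conj(-1/2 + sqrt(5)/2) + 2*(-3/2 + sqrt(5)/2)*conj(-1/2 + sqrt(5)/2) + 2*(-1/2 + 5*sqrt(5)/2)*conj(-sqrt(5)/2 - 1/2) + 5*(0)*conj(0) + 5*(0)*conj(0)]
      = (1/20)[(24) + (-8) + (4 + 2*sqrt(5)) + (-12 + 2*sqrt(5)) + (4 - 2*sqrt(5)) + (-12 - 2*sqrt(5)) + (0) + (0)] = 0/20 = 0
Dimension check: dim(rho) = sum (mult * dim) = 0*1 + 0*1 + 1*1 + 1*1 + 0*2 + 2*2 + 3*2 + 0*2 = 12 = chi_rho(e) = 12.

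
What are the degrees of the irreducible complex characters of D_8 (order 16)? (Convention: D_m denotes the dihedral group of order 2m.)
Dimensions: 1, 1, 1, 1, 2, 2, 2

Proof sketch: There are 7 irreducibles (= number of conjugacy classes). Their dimensions d_i satisfy sum d_i^2 = |G| = 16: 1 + 1 + 1 + 1 + 4 + 4 + 4 = 16.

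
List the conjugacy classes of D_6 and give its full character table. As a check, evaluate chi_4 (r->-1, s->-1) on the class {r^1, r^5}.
Conjugacy classes: {e} of size 1, {r^3} of size 1, {r^1, r^5} of size 2, {r^2, r^4} of size 2, {s, sr^2, ...} of size 3, {sr, sr^3, ...} of size 3.
Character table:
  irrep \ class              {e} (size 1)  {r^3} (size 1)  {r^1, r^5} (size 2)  {r^2, r^4} (size 2)  {s, sr^2, ...} (size 3)  {sr, sr^3, ...} (size 3)
  chi_1 (triv)               1             1               1                    1                    1                        1                       
  chi_2 (sign: r->1, s->-1)  1             1               1                    1                    -1                       -1                      
  chi_3 (r->-1, s->1)        1             -1              -1                   1                    1                        -1                      
  chi_4 (r->-1, s->-1)       1             -1              -1                   1                    -1                       1                       
  chi_5 (2d, j=1)            2             -2              1                    -1                   0                        0                       
  chi_6 (2d, j=2)            2             2               -1                   -1                   0                        0                       

Spot check: chi_4 (r->-1, s->-1) on {r^1, r^5} = -1.

Derivation: D_6 has order 2*6 = 12 with 6 conjugacy classes, hence 6 irreducibles. Sum of squared dims 1 + 1 + 1 + 1 + 4 + 4 = 12 = |G|. Linear characters come from the abelianisation; the 2-dimensional irreps have character r^k -> 2*cos(2*pi*j*k/6), reflections -> 0.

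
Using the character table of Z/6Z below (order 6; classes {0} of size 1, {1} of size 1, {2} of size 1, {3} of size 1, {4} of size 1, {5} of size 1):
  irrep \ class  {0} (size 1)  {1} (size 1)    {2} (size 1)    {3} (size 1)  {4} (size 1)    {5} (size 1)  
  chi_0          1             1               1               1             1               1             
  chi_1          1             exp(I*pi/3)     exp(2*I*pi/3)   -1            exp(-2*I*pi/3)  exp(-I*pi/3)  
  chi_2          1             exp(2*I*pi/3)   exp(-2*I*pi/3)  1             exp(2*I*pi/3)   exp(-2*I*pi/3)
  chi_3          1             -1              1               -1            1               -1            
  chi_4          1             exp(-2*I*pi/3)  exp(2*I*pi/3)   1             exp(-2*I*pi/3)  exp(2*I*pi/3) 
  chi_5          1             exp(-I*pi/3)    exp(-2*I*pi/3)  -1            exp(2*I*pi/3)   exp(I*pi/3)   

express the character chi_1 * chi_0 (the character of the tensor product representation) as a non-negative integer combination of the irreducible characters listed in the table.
chi_1 tensor chi_0 = chi_1 (all other irreducibles have multiplicity 0).

Argument: The character of a tensor product is the pointwise product (chi_1 * chi_0)(C) = chi_1(C) * chi_0(C):
  {0}: (1)*(1), {1}: (exp(I*pi/3))*(1), {2}: (exp(2*I*pi/3))*(1), {3}: (-1)*(1), {4}: (exp(-2*I*pi/3))*(1), {5}: (exp(-I*pi/3))*(1)
so (chi_1 * chi_0) takes values
  {0} -> 1, {1} -> exp(I*pi/3), {2} -> exp(2*I*pi/3), {3} -> -1, {4} -> exp(-2*I*pi/3), {5} -> exp(-I*pi/3).
Now take the inner product of this character with each irreducible chi from the table, <chi_1*chi_0, chi> = (1/6) sum_C |C| (chi_1*chi_0)(C) conj(chi(C)):
  <chi_1*chi_0, chi_0> = (1/6)[1*(1)*conj(1) + 1*(exp(I*pi/3))*conj(1) + 1*(exp(2*I*pi/3))*conj(1) + 1*(-1)*conj(1) + 1*(exp(-2*I*pi/3))*conj(1) + 1*(exp(-I*pi/3))*conj(1)]
      = (1/6)[(1) + (exp(I*pi/3)) + (exp(2*I*pi/3)) + (-1) + (exp(-2*I*pi/3)) + (exp(-I*pi/3))] = 0/6 = 0
  <chi_1*chi_0, chi_1> = (1/6)[1*(1)*conj(1) + 1*(exp(I*pi/3))*conj(exp(I*pi/3)) + 1*(exp(2*I*pi/3))*conj(exp(2*I*pi/3)) + 1*(-1)*conj(-1) + 1*(exp(-2*I*pi/3))*conj(exp(-2*I*pi/3)) + 1*(exp(-I*pi/3))*conj(exp(-I*pi/3))]
      = (1/6)[(1) + (1) + (1) + (1) + (1) + (1)] = 6/6 = 1
  <chi_1*chi_0, chi_2> = (1/6)[1*(1)*conj(1) + 1*(exp(I*pi/3))*conj(exp(2*I*pi/3)) + 1*(exp(2*I*pi/3))*conj(exp(-2*I*pi/3)) + 1*(-1)*conj(1) + 1*(exp(-2*I*pi/3))*conj(exp(2*I*pi/3)) + 1*(exp(-I*pi/3))*conj(exp(-2*I*pi/3))]
      = (1/6)[(1) + (exp(-I*pi/3)) + (exp(-2*I*pi/3)) + (-1) + (exp(2*I*pi/3)) + (exp(I*pi/3))] = 0/6 = 0
  <chi_1*chi_0, chi_3> = (1/6)[1*(1)*conj(1) + 1*(exp(I*pi/3))*conj(-1) + 1*(exp(2*I*pi/3))*conj(1) + 1*(-1)*conj(-1) + 1*(exp(-2*I*pi/3))*conj(1) + 1*(exp(-I*pi/3))*conj(-1)]
      = (1/6)[(1) + (-exp(I*pi/3)) + (exp(2*I*pi/3)) + (1) + (exp(-2*I*pi/3)) + (-exp(-I*pi/3))] = 0/6 = 0
  <chi_1*chi_0, chi_4> = (1/6)[1*(1)*conj(1) + 1*(exp(I*pi/3))*conj(exp(-2*I*pi/3)) + 1*(exp(2*I*pi/3))*conj(exp(2*I*pi/3)) + 1*(-1)*conj(1) + 1*(exp(-2*I*pi/3))*conj(exp(-2*I*pi/3)) + 1*(exp(-I*pi/3))*conj(exp(2*I*pi/3))]
      = (1/6)[(1) + (-1) + (1) + (-1) + (1) + (-1)] = 0/6 = 0
  <chi_1*chi_0, chi_5> = (1/6)[1*(1)*conj(1) + 1*(exp(I*pi/3))*conj(exp(-I*pi/3)) + 1*(exp(2*I*pi/3))*conj(exp(-2*I*pi/3)) + 1*(-1)*conj(-1) + 1*(exp(-2*I*pi/3))*conj(exp(2*I*pi/3)) + 1*(exp(-I*pi/3))*conj(exp(I*pi/3))]
      = (1/6)[(1) + (exp(2*I*pi/3)) + (exp(-2*I*pi/3)) + (1) + (exp(2*I*pi/3)) + (exp(-2*I*pi/3))] = 0/6 = 0
(Exp terms are combined using exp(i*s)*conj(exp(i*t)) = exp(i*(s-t)), and sums of them are collapsed using the identity that for every m > 1 the m distinct m-th roots of unity sum to 0, e.g. 1 + exp(2*I*pi/3) + exp(-2*I*pi/3) = 0.)
Hence the multiplicities are chi_1: 1. Dimension check: dim(chi_1)*dim(chi_0) = 1*1 = 1 and sum (mult * dim) = 1*1 = 1.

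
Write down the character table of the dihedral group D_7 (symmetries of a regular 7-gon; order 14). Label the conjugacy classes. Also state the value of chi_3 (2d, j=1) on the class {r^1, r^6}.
Conjugacy classes: {e} of size 1, {r^1, r^6} of size 2, {r^2, r^5} of size 2, {r^3, r^4} of size 2, {s, sr, ..., sr^6} of size 7.
Character table:
  irrep \ class              {e} (size 1)  {r^1, r^6} (size 2)  {r^2, r^5} (size 2)  {r^3, r^4} (size 2)  {s, sr, ..., sr^6} (size 7)
  chi_1 (triv)               1             1                    1                    1                    1                          
  chi_2 (sign: r->1, s->-1)  1             1                    1                    1                    -1                         
  chi_3 (2d, j=1)            2             2*cos(2*pi/7)        -2*cos(3*pi/7)       -2*cos(pi/7)         0                          
  chi_4 (2d, j=2)            2             -2*cos(3*pi/7)       -2*cos(pi/7)         2*cos(2*pi/7)        0                          
  chi_5 (2d, j=3)            2             -2*cos(pi/7)         2*cos(2*pi/7)        -2*cos(3*pi/7)       0                          

Spot check: chi_3 (2d, j=1) on {r^1, r^6} = 2*cos(2*pi/7).

Derivation: D_7 has order 2*7 = 14 with 5 conjugacy classes, hence 5 irreducibles. Sum of squared dims 1 + 1 + 4 + 4 + 4 = 14 = |G|. Linear characters come from the abelianisation; the 2-dimensional irreps have character r^k -> 2*cos(2*pi*j*k/7), reflections -> 0.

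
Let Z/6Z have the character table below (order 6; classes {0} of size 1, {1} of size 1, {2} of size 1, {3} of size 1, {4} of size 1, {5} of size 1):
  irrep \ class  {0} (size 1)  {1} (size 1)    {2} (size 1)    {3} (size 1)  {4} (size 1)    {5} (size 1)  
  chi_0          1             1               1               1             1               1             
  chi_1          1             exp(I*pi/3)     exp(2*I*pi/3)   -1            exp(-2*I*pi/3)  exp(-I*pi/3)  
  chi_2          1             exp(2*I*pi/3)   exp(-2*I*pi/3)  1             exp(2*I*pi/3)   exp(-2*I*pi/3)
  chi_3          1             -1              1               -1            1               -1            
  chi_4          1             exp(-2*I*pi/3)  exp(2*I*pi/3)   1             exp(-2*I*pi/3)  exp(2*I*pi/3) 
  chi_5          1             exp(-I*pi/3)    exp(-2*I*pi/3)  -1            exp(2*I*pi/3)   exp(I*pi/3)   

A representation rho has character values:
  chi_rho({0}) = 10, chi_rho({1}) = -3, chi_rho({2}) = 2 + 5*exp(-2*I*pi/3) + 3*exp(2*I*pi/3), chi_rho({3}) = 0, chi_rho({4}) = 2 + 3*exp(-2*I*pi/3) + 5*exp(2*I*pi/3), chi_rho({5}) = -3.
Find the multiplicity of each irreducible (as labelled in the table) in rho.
Multiplicities: chi_0: 0, chi_1: 1, chi_2: 3, chi_3: 2, chi_4: 2, chi_5: 2.

Why: Use <chi_rho, chi> = (1/|G|) sum_C |C| * chi_rho(C) * conj(chi(C)) with |G| = 6 for each irreducible chi in the table:
  <chi_rho, chi_0> = (1/6)[1*(10)*conj(1) + 1*(-3)*conj(1) + 1*(2 + 5*exp(-2*I*pi/3) + 3*exp(2*I*pi/3))*conj(1) + 1*(0)*conj(1) + 1*(2 + 3*exp(-2*I*pi/3) + 5*exp(2*I*pi/3))*conj(1) + 1*(-3)*conj(1)]
      = (1/6)[(10) + (-3) + (2 + 5*exp(-2*I*pi/3) + 3*exp(2*I*pi/3)) + (0) + (2 + 3*exp(-2*I*pi/3) + 5*exp(2*I*pi/3)) + (-3)] = 0/6 = 0
  <chi_rho, chi_1> = (1/6)[1*(10)*conj(1) + 1*(-3)*conj(exp(I*pi/3)) + 1*(2 + 5*exp(-2*I*pi/3) + 3*exp(2*I*pi/3))*conj(exp(2*I*pi/3)) + 1*(0)*conj(-1) + 1*(2 + 3*exp(-2*I*pi/3) + 5*exp(2*I*pi/3))*conj(exp(-2*I*pi/3)) + 1*(-3)*conj(exp(-I*pi/3))]
      = (1/6)[(10) + (-1 + 2*exp(-2*I*pi/3) - 2*exp(-I*pi/3) + 3*exp(I*pi/3)) + (3 + 2*exp(-2*I*pi/3) + 5*exp(2*I*pi/3)) + (0) + (3 + 5*exp(-2*I*pi/3) + 2*exp(2*I*pi/3)) + (-1 + 3*exp(-I*pi/3) - 2*exp(I*pi/3) + 2*exp(2*I*pi/3))] = 6/6 = 1
  <chi_rho, chi_2> = (1/6)[1*(10)*conj(1) + 1*(-3)*conj(exp(2*I*pi/3)) + 1*(2 + 5*exp(-2*I*pi/3) + 3*exp(2*I*pi/3))*conj(exp(-2*I*pi/3)) + 1*(0)*conj(1) + 1*(2 + 3*exp(-2*I*pi/3) + 5*exp(2*I*pi/3))*conj(exp(2*I*pi/3)) + 1*(-3)*conj(exp(-2*I*pi/3))]
      = (1/6)[(10) + (1 + exp(-I*pi/3) + 2*exp(2*I*pi/3) - 2*exp(-2*I*pi/3)) + (5 + 3*exp(-2*I*pi/3) + 2*exp(2*I*pi/3)) + (0) + (5 + 2*exp(-2*I*pi/3) + 3*exp(2*I*pi/3)) + (1 + 2*exp(-2*I*pi/3) - 2*exp(2*I*pi/3) + exp(I*pi/3))] = 18/6 = 3
  <chi_rho, chi_3> = (1/6)[1*(10)*conj(1) + 1*(-3)*conj(-1) + 1*(2 + 5*exp(-2*I*pi/3) + 3*exp(2*I*pi/3))*conj(1) + 1*(0)*conj(-1) + 1*(2 + 3*exp(-2*I*pi/3) + 5*exp(2*I*pi/3))*conj(1) + 1*(-3)*conj(-1)]
      = (1/6)[(10) + (3) + (2 + 5*exp(-2*I*pi/3) + 3*exp(2*I*pi/3)) + (0) + (2 + 3*exp(-2*I*pi/3) + 5*exp(2*I*pi/3)) + (3)] = 12/6 = 2
  <chi_rho, chi_4> = (1/6)[1*(10)*conj(1) + 1*(-3)*conj(exp(-2*I*pi/3)) + 1*(2 + 5*exp(-2*I*pi/3) + 3*exp(2*I*pi/3))*conj(exp(2*I*pi/3)) + 1*(0)*conj(1) + 1*(2 + 3*exp(-2*I*pi/3) + 5*exp(2*I*pi/3))*conj(exp(-2*I*pi/3)) + 1*(-3)*conj(exp(2*I*pi/3))]
      = (1/6)[(10) + (1 + 3*exp(-2*I*pi/3) - 2*exp(2*I*pi/3) + 2*exp(I*pi/3)) + (3 + 2*exp(-2*I*pi/3) + 5*exp(2*I*pi/3)) + (0) + (3 + 5*exp(-2*I*pi/3) + 2*exp(2*I*pi/3)) + (1 + 2*exp(-I*pi/3) - 2*exp(-2*I*pi/3) + 3*exp(2*I*pi/3))] = 12/6 = 2
  <chi_rho, chi_5> = (1/6)[1*(10)*conj(1) + 1*(-3)*conj(exp(-I*pi/3)) + 1*(2 + 5*exp(-2*I*pi/3) + 3*exp(2*I*pi/3))*conj(exp(-2*I*pi/3)) + 1*(0)*conj(-1) + 1*(2 + 3*exp(-2*I*pi/3) + 5*exp(2*I*pi/3))*conj(exp(2*I*pi/3)) + 1*(-3)*conj(exp(I*pi/3))]
      = (1/6)[(10) + (-1 - 2*exp(I*pi/3) + 2*exp(-I*pi/3) + exp(2*I*pi/3)) + (5 + 3*exp(-2*I*pi/3) + 2*exp(2*I*pi/3)) + (0) + (5 + 2*exp(-2*I*pi/3) + 3*exp(2*I*pi/3)) + (-1 + exp(-2*I*pi/3) - 2*exp(-I*pi/3) + 2*exp(I*pi/3))] = 12/6 = 2
(Exp terms are combined using exp(i*s)*conj(exp(i*t)) = exp(i*(s-t)), and sums of them are collapsed using the identity that for every m > 1 the m distinct m-th roots of unity sum to 0, e.g. 1 + exp(2*I*pi/3) + exp(-2*I*pi/3) = 0.)
Dimension check: dim(rho) = sum (mult * dim) = 0*1 + 1*1 + 3*1 + 2*1 + 2*1 + 2*1 = 10 = chi_rho(e) = 10.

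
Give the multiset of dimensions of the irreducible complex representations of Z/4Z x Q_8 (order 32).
Dimensions: 1, 1, 1, 1, 1, 1, 1, 1, 1, 1, 1, 1, 1, 1, 1, 1, 2, 2, 2, 2

Justification: There are 20 irreducibles (= number of conjugacy classes). Their dimensions d_i satisfy sum d_i^2 = |G| = 32: 1 + 1 + 1 + 1 + 1 + 1 + 1 + 1 + 1 + 1 + 1 + 1 + 1 + 1 + 1 + 1 + 4 + 4 + 4 + 4 = 32. (For the product with Z/4Z: each of the 4 1-dim characters of Z/4Z tensors with each irrep of Q_8, giving 4 copies of each Q_8-dimension.)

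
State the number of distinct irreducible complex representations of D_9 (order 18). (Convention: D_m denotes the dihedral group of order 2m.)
6

Proof sketch: The number of irreducible complex representations of a finite group equals its number of conjugacy classes. D_9 has 6 conjugacy classes ((n+3)/2 for n odd), so D_9 (order 18) has exactly 6 irreducible complex representations.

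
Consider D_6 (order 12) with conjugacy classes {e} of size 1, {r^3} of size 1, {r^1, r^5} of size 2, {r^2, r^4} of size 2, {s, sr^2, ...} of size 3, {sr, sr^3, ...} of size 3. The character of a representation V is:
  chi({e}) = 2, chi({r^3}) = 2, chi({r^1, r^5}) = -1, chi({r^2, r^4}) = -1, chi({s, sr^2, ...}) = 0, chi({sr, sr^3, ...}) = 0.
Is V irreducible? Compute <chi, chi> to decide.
Irreducible: <chi, chi> = 1.

Argument: <chi, chi> = (1/|G|) sum_C |C| * |chi(C)|^2 = (1/12)[1*|2|^2 + 1*|2|^2 + 2*|-1|^2 + 2*|-1|^2 + 3*|0|^2 + 3*|0|^2]
  = (1/12)[(4) + (4) + (2) + (2) + (0) + (0)] = 12/12 = 1.
A character is irreducible iff <chi, chi> = 1, so this representation is irreducible.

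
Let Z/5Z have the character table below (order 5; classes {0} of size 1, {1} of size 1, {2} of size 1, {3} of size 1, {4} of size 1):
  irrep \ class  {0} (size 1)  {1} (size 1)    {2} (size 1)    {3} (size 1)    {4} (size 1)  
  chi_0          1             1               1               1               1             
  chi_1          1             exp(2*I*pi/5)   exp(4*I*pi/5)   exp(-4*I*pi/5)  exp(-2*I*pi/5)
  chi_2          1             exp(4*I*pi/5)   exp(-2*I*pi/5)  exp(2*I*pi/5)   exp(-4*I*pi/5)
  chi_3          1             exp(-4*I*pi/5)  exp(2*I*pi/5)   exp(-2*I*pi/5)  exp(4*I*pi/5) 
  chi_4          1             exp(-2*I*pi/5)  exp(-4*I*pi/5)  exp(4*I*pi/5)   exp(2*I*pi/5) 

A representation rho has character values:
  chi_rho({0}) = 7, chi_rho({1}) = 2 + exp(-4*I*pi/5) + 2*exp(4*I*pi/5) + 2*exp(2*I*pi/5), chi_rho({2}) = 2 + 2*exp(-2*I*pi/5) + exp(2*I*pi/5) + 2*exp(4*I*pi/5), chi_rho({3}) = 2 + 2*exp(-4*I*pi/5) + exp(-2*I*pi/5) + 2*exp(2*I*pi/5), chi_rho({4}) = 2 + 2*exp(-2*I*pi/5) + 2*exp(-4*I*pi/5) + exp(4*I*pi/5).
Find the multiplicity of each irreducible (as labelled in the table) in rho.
Multiplicities: chi_0: 2, chi_1: 2, chi_2: 2, chi_3: 1, chi_4: 0.

Derivation: Use <chi_rho, chi> = (1/|G|) sum_C |C| * chi_rho(C) * conj(chi(C)) with |G| = 5 for each irreducible chi in the table:
  <chi_rho, chi_0> = (1/5)[1*(7)*conj(1) + 1*(2 + exp(-4*I*pi/5) + 2*exp(4*I*pi/5) + 2*exp(2*I*pi/5))*conj(1) + 1*(2 + 2*exp(-2*I*pi/5) + exp(2*I*pi/5) + 2*exp(4*I*pi/5))*conj(1) + 1*(2 + 2*exp(-4*I*pi/5) + exp(-2*I*pi/5) + 2*exp(2*I*pi/5))*conj(1) + 1*(2 + 2*exp(-2*I*pi/5) + 2*exp(-4*I*pi/5) + exp(4*I*pi/5))*conj(1)]
      = (1/5)[(7) + (2 + exp(-4*I*pi/5) + 2*exp(4*I*pi/5) + 2*exp(2*I*pi/5)) + (2 + 2*exp(-2*I*pi/5) + exp(2*I*pi/5) + 2*exp(4*I*pi/5)) + (2 + 2*exp(-4*I*pi/5) + exp(-2*I*pi/5) + 2*exp(2*I*pi/5)) + (2 + 2*exp(-2*I*pi/5) + 2*exp(-4*I*pi/5) + exp(4*I*pi/5))] = 10/5 = 2
  <chi_rho, chi_1> = (1/5)[1*(7)*conj(1) + 1*(2 + exp(-4*I*pi/5) + 2*exp(4*I*pi/5) + 2*exp(2*I*pi/5))*conj(exp(2*I*pi/5)) + 1*(2 + 2*exp(-2*I*pi/5) + exp(2*I*pi/5) + 2*exp(4*I*pi/5))*conj(exp(4*I*pi/5)) + 1*(2 + 2*exp(-4*I*pi/5) + exp(-2*I*pi/5) + 2*exp(2*I*pi/5))*conj(exp(-4*I*pi/5)) + 1*(2 + 2*exp(-2*I*pi/5) + 2*exp(-4*I*pi/5) + exp(4*I*pi/5))*conj(exp(-2*I*pi/5))]
      = (1/5)[(7) + (2 + 2*exp(-2*I*pi/5) + exp(4*I*pi/5) + 2*exp(2*I*pi/5)) + (2 + 2*exp(-4*I*pi/5) + exp(-2*I*pi/5) + 2*exp(4*I*pi/5)) + (2 + 2*exp(-4*I*pi/5) + exp(2*I*pi/5) + 2*exp(4*I*pi/5)) + (2 + 2*exp(-2*I*pi/5) + exp(-4*I*pi/5) + 2*exp(2*I*pi/5))] = 10/5 = 2
  <chi_rho, chi_2> = (1/5)[1*(7)*conj(1) + 1*(2 + exp(-4*I*pi/5) + 2*exp(4*I*pi/5) + 2*exp(2*I*pi/5))*conj(exp(4*I*pi/5)) + 1*(2 + 2*exp(-2*I*pi/5) + exp(2*I*pi/5) + 2*exp(4*I*pi/5))*conj(exp(-2*I*pi/5)) + 1*(2 + 2*exp(-4*I*pi/5) + exp(-2*I*pi/5) + 2*exp(2*I*pi/5))*conj(exp(2*I*pi/5)) + 1*(2 + 2*exp(-2*I*pi/5) + 2*exp(-4*I*pi/5) + exp(4*I*pi/5))*conj(exp(-4*I*pi/5))]
      = (1/5)[(7) + (2 + 2*exp(-2*I*pi/5) + 2*exp(-4*I*pi/5) + exp(2*I*pi/5)) + (2 + 2*exp(-4*I*pi/5) + exp(4*I*pi/5) + 2*exp(2*I*pi/5)) + (2 + 2*exp(-2*I*pi/5) + exp(-4*I*pi/5) + 2*exp(4*I*pi/5)) + (2 + exp(-2*I*pi/5) + 2*exp(4*I*pi/5) + 2*exp(2*I*pi/5))] = 10/5 = 2
  <chi_rho, chi_3> = (1/5)[1*(7)*conj(1) + 1*(2 + exp(-4*I*pi/5) + 2*exp(4*I*pi/5) + 2*exp(2*I*pi/5))*conj(exp(-4*I*pi/5)) + 1*(2 + 2*exp(-2*I*pi/5) + exp(2*I*pi/5) + 2*exp(4*I*pi/5))*conj(exp(2*I*pi/5)) + 1*(2 + 2*exp(-4*I*pi/5) + exp(-2*I*pi/5) + 2*exp(2*I*pi/5))*conj(exp(-2*I*pi/5)) + 1*(2 + 2*exp(-2*I*pi/5) + 2*exp(-4*I*pi/5) + exp(4*I*pi/5))*conj(exp(4*I*pi/5))]
      = (1/5)[(7) + (1 + 2*exp(-2*I*pi/5) + 2*exp(-4*I*pi/5) + 2*exp(4*I*pi/5)) + (1 + 2*exp(-2*I*pi/5) + 2*exp(-4*I*pi/5) + 2*exp(2*I*pi/5)) + (1 + 2*exp(-2*I*pi/5) + 2*exp(4*I*pi/5) + 2*exp(2*I*pi/5)) + (1 + 2*exp(-4*I*pi/5) + 2*exp(4*I*pi/5) + 2*exp(2*I*pi/5))] = 5/5 = 1
  <chi_rho, chi_4> = (1/5)[1*(7)*conj(1) + 1*(2 + exp(-4*I*pi/5) + 2*exp(4*I*pi/5) + 2*exp(2*I*pi/5))*conj(exp(-2*I*pi/5)) + 1*(2 + 2*exp(-2*I*pi/5) + exp(2*I*pi/5) + 2*exp(4*I*pi/5))*conj(exp(-4*I*pi/5)) + 1*(2 + 2*exp(-4*I*pi/5) + exp(-2*I*pi/5) + 2*exp(2*I*pi/5))*conj(exp(4*I*pi/5)) + 1*(2 + 2*exp(-2*I*pi/5) + 2*exp(-4*I*pi/5) + exp(4*I*pi/5))*conj(exp(2*I*pi/5))]
      = (1/5)[(7) + (2*exp(-4*I*pi/5) + exp(-2*I*pi/5) + 2*exp(4*I*pi/5) + 2*exp(2*I*pi/5)) + (2*exp(-2*I*pi/5) + exp(-4*I*pi/5) + 2*exp(4*I*pi/5) + 2*exp(2*I*pi/5)) + (2*exp(-2*I*pi/5) + 2*exp(-4*I*pi/5) + exp(4*I*pi/5) + 2*exp(2*I*pi/5)) + (2*exp(-2*I*pi/5) + 2*exp(-4*I*pi/5) + exp(2*I*pi/5) + 2*exp(4*I*pi/5))] = 0/5 = 0
(Exp terms are combined using exp(i*s)*conj(exp(i*t)) = exp(i*(s-t)), and sums of them are collapsed using the identity that for every m > 1 the m distinct m-th roots of unity sum to 0, e.g. 1 + exp(2*I*pi/3) + exp(-2*I*pi/3) = 0.)
Dimension check: dim(rho) = sum (mult * dim) = 2*1 + 2*1 + 2*1 + 1*1 + 0*1 = 7 = chi_rho(e) = 7.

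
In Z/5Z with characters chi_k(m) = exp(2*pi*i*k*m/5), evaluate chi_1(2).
chi_1(2) = zeta_5^2 = exp(4*I*pi/5)

Details: chi_1(2) = zeta_5^(1*2) = zeta_5^2. Since zeta_5^5 = 1, this equals zeta_5^2 = exp(2*pi*i*2/5) = exp(4*I*pi/5).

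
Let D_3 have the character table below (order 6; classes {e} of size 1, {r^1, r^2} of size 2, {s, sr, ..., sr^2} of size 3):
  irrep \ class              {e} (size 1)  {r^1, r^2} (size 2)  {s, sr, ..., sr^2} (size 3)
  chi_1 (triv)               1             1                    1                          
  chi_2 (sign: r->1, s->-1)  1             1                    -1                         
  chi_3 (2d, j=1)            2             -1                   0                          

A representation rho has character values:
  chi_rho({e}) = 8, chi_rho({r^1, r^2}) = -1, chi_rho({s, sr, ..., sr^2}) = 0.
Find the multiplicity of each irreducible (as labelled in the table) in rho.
Multiplicities: chi_1: 1, chi_2: 1, chi_3: 3.

Argument: Use <chi_rho, chi> = (1/|G|) sum_C |C| * chi_rho(C) * conj(chi(C)) with |G| = 6 for each irreducible chi in the table:
  <chi_rho, chi_1> = (1/6)[1*(8)*conj(1) + 2*(-1)*conj(1) + 3*(0)*conj(1)]
      = (1/6)[(8) + (-2) + (0)] = 6/6 = 1
  <chi_rho, chi_2> = (1/6)[1*(8)*conj(1) + 2*(-1)*conj(1) + 3*(0)*conj(-1)]
      = (1/6)[(8) + (-2) + (0)] = 6/6 = 1
  <chi_rho, chi_3> = (1/6)[1*(8)*conj(2) + 2*(-1)*conj(-1) + 3*(0)*conj(0)]
      = (1/6)[(16) + (2) + (0)] = 18/6 = 3
Dimension check: dim(rho) = sum (mult * dim) = 1*1 + 1*1 + 3*2 = 8 = chi_rho(e) = 8.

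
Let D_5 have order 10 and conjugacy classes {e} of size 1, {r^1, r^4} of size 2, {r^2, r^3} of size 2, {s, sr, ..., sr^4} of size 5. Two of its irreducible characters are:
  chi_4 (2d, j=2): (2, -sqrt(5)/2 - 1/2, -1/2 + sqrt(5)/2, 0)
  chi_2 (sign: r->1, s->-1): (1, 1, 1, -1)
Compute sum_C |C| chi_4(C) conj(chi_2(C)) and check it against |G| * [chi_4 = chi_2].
Sum = 0; so <chi_4, chi_2> = 0 (distinct irreducibles are orthogonal).

Argument: Compute term by term over conjugacy classes (|C| * chi_4(C) * conj(chi_2(C))):
  1*(2)*conj(1) + 2*(-sqrt(5)/2 - 1/2)*conj(1) + 2*(-1/2 + sqrt(5)/2)*conj(1) + 5*(0)*conj(-1)
  = (2) + (-sqrt(5) - 1) + (-1 + sqrt(5)) + (0)
  = 0.
Dividing by |G| = 10 gives 0/10 = 0, matching the row-orthogonality relation <chi_4, chi_2> = [chi_4 = chi_2].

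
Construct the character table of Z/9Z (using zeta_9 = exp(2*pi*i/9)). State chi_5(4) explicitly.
Character table of Z/9Z (irreps indexed chi_0,...,chi_8 with chi_k(m) = zeta_9^(k*m), zeta_9 = exp(2*pi*i/9)):
  irrep \ class  {0} (size 1)  {1} (size 1)    {2} (size 1)    {3} (size 1)    {4} (size 1)    {5} (size 1)    {6} (size 1)    {7} (size 1)    {8} (size 1)  
  chi_0          1             1               1               1               1               1               1               1               1             
  chi_1          1             exp(2*I*pi/9)   exp(4*I*pi/9)   exp(2*I*pi/3)   exp(8*I*pi/9)   exp(-8*I*pi/9)  exp(-2*I*pi/3)  exp(-4*I*pi/9)  exp(-2*I*pi/9)
  chi_2          1             exp(4*I*pi/9)   exp(8*I*pi/9)   exp(-2*I*pi/3)  exp(-2*I*pi/9)  exp(2*I*pi/9)   exp(2*I*pi/3)   exp(-8*I*pi/9)  exp(-4*I*pi/9)
  chi_3          1             exp(2*I*pi/3)   exp(-2*I*pi/3)  1               exp(2*I*pi/3)   exp(-2*I*pi/3)  1               exp(2*I*pi/3)   exp(-2*I*pi/3)
  chi_4          1             exp(8*I*pi/9)   exp(-2*I*pi/9)  exp(2*I*pi/3)   exp(-4*I*pi/9)  exp(4*I*pi/9)   exp(-2*I*pi/3)  exp(2*I*pi/9)   exp(-8*I*pi/9)
  chi_5          1             exp(-8*I*pi/9)  exp(2*I*pi/9)   exp(-2*I*pi/3)  exp(4*I*pi/9)   exp(-4*I*pi/9)  exp(2*I*pi/3)   exp(-2*I*pi/9)  exp(8*I*pi/9) 
  chi_6          1             exp(-2*I*pi/3)  exp(2*I*pi/3)   1               exp(-2*I*pi/3)  exp(2*I*pi/3)   1               exp(-2*I*pi/3)  exp(2*I*pi/3) 
  chi_7          1             exp(-4*I*pi/9)  exp(-8*I*pi/9)  exp(2*I*pi/3)   exp(2*I*pi/9)   exp(-2*I*pi/9)  exp(-2*I*pi/3)  exp(8*I*pi/9)   exp(4*I*pi/9) 
  chi_8          1             exp(-2*I*pi/9)  exp(-4*I*pi/9)  exp(-2*I*pi/3)  exp(-8*I*pi/9)  exp(8*I*pi/9)   exp(2*I*pi/3)   exp(4*I*pi/9)   exp(2*I*pi/9) 

Spot check: chi_5(4) = zeta_9^(5*4) = zeta_9^20 = exp(4*I*pi/9).

Details: Z/9Z is abelian, so all 9 irreducible complex representations are 1-dimensional. They are given by chi_k(m) = zeta_9^(k*m) for k = 0,...,8. Row orthogonality: sum_m chi_k(m) conj(chi_l(m)) = 9 * [k = l].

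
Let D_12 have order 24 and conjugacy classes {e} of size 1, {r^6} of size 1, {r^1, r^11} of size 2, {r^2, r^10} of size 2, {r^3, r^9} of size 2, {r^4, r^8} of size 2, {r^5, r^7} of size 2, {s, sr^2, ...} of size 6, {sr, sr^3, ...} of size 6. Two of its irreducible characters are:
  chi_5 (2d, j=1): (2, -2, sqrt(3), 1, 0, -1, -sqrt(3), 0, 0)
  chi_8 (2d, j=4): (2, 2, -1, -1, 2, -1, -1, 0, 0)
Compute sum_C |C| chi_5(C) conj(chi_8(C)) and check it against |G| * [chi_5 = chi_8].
Sum = 0; so <chi_5, chi_8> = 0 (distinct irreducibles are orthogonal).

Details: Compute term by term over conjugacy classes (|C| * chi_5(C) * conj(chi_8(C))):
  1*(2)*conj(2) + 1*(-2)*conj(2) + 2*(sqrt(3))*conj(-1) + 2*(1)*conj(-1) + 2*(0)*conj(2) + 2*(-1)*conj(-1) + 2*(-sqrt(3))*conj(-1) + 6*(0)*conj(0) + 6*(0)*conj(0)
  = (4) + (-4) + (-2*sqrt(3)) + (-2) + (0) + (2) + (2*sqrt(3)) + (0) + (0)
  = 0.
Dividing by |G| = 24 gives 0/24 = 0, matching the row-orthogonality relation <chi_5, chi_8> = [chi_5 = chi_8].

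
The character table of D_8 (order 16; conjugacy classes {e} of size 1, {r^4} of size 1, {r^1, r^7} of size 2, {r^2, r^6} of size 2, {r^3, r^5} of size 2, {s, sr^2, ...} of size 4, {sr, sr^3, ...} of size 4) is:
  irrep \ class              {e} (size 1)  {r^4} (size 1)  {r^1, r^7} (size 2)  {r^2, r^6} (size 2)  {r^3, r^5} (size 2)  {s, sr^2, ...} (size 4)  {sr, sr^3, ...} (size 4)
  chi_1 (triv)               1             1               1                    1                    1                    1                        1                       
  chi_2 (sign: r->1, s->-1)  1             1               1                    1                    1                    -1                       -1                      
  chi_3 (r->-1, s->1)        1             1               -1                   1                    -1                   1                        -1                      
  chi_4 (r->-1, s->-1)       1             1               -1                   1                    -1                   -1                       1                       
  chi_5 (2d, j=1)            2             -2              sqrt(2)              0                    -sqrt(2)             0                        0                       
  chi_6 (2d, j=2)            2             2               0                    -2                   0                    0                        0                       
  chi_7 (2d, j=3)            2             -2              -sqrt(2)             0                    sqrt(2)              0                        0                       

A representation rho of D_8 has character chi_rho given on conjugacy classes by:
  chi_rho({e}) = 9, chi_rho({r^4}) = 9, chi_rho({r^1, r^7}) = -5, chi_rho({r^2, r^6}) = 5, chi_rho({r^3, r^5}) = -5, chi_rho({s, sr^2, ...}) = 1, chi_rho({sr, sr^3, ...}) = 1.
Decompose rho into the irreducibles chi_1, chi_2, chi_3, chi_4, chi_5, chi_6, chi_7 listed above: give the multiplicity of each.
Multiplicities: chi_1: 1, chi_2: 0, chi_3: 3, chi_4: 3, chi_5: 0, chi_6: 1, chi_7: 0.

Proof sketch: Use <chi_rho, chi> = (1/|G|) sum_C |C| * chi_rho(C) * conj(chi(C)) with |G| = 16 for each irreducible chi in the table:
  <chi_rho, chi_1> = (1/16)[1*(9)*conj(1) + 1*(9)*conj(1) + 2*(-5)*conj(1) + 2*(5)*conj(1) + 2*(-5)*conj(1) + 4*(1)*conj(1) + 4*(1)*conj(1)]
      = (1/16)[(9) + (9) + (-10) + (10) + (-10) + (4) + (4)] = 16/16 = 1
  <chi_rho, chi_2> = (1/16)[1*(9)*conj(1) + 1*(9)*conj(1) + 2*(-5)*conj(1) + 2*(5)*conj(1) + 2*(-5)*conj(1) + 4*(1)*conj(-1) + 4*(1)*conj(-1)]
      = (1/16)[(9) + (9) + (-10) + (10) + (-10) + (-4) + (-4)] = 0/16 = 0
  <chi_rho, chi_3> = (1/16)[1*(9)*conj(1) + 1*(9)*conj(1) + 2*(-5)*conj(-1) + 2*(5)*conj(1) + 2*(-5)*conj(-1) + 4*(1)*conj(1) + 4*(1)*conj(-1)]
      = (1/16)[(9) + (9) + (10) + (10) + (10) + (4) + (-4)] = 48/16 = 3
  <chi_rho, chi_4> = (1/16)[1*(9)*conj(1) + 1*(9)*conj(1) + 2*(-5)*conj(-1) + 2*(5)*conj(1) + 2*(-5)*conj(-1) + 4*(1)*conj(-1) + 4*(1)*conj(1)]
      = (1/16)[(9) + (9) + (10) + (10) + (10) + (-4) + (4)] = 48/16 = 3
  <chi_rho, chi_5> = (1/16)[1*(9)*conj(2) + 1*(9)*conj(-2) + 2*(-5)*conj(sqrt(2)) + 2*(5)*conj(0) + 2*(-5)*conj(-sqrt(2)) + 4*(1)*conj(0) + 4*(1)*conj(0)]
      = (1/16)[(18) + (-18) + (-10*sqrt(2)) + (0) + (10*sqrt(2)) + (0) + (0)] = 0/16 = 0
  <chi_rho, chi_6> = (1/16)[1*(9)*conj(2) + 1*(9)*conj(2) + 2*(-5)*conj(0) + 2*(5)*conj(-2) + 2*(-5)*conj(0) + 4*(1)*conj(0) + 4*(1)*conj(0)]
      = (1/16)[(18) + (18) + (0) + (-20) + (0) + (0) + (0)] = 16/16 = 1
  <chi_rho, chi_7> = (1/16)[1*(9)*conj(2) + 1*(9)*conj(-2) + 2*(-5)*conj(-sqrt(2)) + 2*(5)*conj(0) + 2*(-5)*conj(sqrt(2)) + 4*(1)*conj(0) + 4*(1)*conj(0)]
      = (1/16)[(18) + (-18) + (10*sqrt(2)) + (0) + (-10*sqrt(2)) + (0) + (0)] = 0/16 = 0
Dimension check: dim(rho) = sum (mult * dim) = 1*1 + 0*1 + 3*1 + 3*1 + 0*2 + 1*2 + 0*2 = 9 = chi_rho(e) = 9.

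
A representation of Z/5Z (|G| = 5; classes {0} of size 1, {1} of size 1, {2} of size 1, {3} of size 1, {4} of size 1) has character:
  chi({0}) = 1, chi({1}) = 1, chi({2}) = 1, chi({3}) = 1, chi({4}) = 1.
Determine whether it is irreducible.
Irreducible: <chi, chi> = 1.

Details: <chi, chi> = (1/|G|) sum_C |C| * |chi(C)|^2 = (1/5)[1*|1|^2 + 1*|1|^2 + 1*|1|^2 + 1*|1|^2 + 1*|1|^2]
  = (1/5)[(1) + (1) + (1) + (1) + (1)] = 5/5 = 1.
(Exp terms are combined using exp(i*s)*conj(exp(i*t)) = exp(i*(s-t)), and sums of them are collapsed using the identity that for every m > 1 the m distinct m-th roots of unity sum to 0, e.g. 1 + exp(2*I*pi/3) + exp(-2*I*pi/3) = 0.)
A character is irreducible iff <chi, chi> = 1, so this representation is irreducible.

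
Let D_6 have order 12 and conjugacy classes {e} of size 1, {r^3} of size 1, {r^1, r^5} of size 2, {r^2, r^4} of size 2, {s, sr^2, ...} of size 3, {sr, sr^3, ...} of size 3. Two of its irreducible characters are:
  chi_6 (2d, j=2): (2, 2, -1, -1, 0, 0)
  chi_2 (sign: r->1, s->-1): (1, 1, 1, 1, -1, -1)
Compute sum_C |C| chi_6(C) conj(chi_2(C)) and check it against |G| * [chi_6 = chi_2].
Sum = 0; so <chi_6, chi_2> = 0 (distinct irreducibles are orthogonal).

Derivation: Compute term by term over conjugacy classes (|C| * chi_6(C) * conj(chi_2(C))):
  1*(2)*conj(1) + 1*(2)*conj(1) + 2*(-1)*conj(1) + 2*(-1)*conj(1) + 3*(0)*conj(-1) + 3*(0)*conj(-1)
  = (2) + (2) + (-2) + (-2) + (0) + (0)
  = 0.
Dividing by |G| = 12 gives 0/12 = 0, matching the row-orthogonality relation <chi_6, chi_2> = [chi_6 = chi_2].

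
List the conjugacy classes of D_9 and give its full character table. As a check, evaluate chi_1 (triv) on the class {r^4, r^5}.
Conjugacy classes: {e} of size 1, {r^1, r^8} of size 2, {r^2, r^7} of size 2, {r^3, r^6} of size 2, {r^4, r^5} of size 2, {s, sr, ..., sr^8} of size 9.
Character table:
  irrep \ class              {e} (size 1)  {r^1, r^8} (size 2)  {r^2, r^7} (size 2)  {r^3, r^6} (size 2)  {r^4, r^5} (size 2)  {s, sr, ..., sr^8} (size 9)
  chi_1 (triv)               1             1                    1                    1                    1                    1                          
  chi_2 (sign: r->1, s->-1)  1             1                    1                    1                    1                    -1                         
  chi_3 (2d, j=1)            2             2*cos(2*pi/9)        2*cos(4*pi/9)        -1                   -2*cos(pi/9)         0                          
  chi_4 (2d, j=2)            2             2*cos(4*pi/9)        -2*cos(pi/9)         -1                   2*cos(2*pi/9)        0                          
  chi_5 (2d, j=3)            2             -1                   -1                   2                    -1                   0                          
  chi_6 (2d, j=4)            2             -2*cos(pi/9)         2*cos(2*pi/9)        -1                   2*cos(4*pi/9)        0                          

Spot check: chi_1 (triv) on {r^4, r^5} = 1.

Argument: D_9 has order 2*9 = 18 with 6 conjugacy classes, hence 6 irreducibles. Sum of squared dims 1 + 1 + 4 + 4 + 4 + 4 = 18 = |G|. Linear characters come from the abelianisation; the 2-dimensional irreps have character r^k -> 2*cos(2*pi*j*k/9), reflections -> 0.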